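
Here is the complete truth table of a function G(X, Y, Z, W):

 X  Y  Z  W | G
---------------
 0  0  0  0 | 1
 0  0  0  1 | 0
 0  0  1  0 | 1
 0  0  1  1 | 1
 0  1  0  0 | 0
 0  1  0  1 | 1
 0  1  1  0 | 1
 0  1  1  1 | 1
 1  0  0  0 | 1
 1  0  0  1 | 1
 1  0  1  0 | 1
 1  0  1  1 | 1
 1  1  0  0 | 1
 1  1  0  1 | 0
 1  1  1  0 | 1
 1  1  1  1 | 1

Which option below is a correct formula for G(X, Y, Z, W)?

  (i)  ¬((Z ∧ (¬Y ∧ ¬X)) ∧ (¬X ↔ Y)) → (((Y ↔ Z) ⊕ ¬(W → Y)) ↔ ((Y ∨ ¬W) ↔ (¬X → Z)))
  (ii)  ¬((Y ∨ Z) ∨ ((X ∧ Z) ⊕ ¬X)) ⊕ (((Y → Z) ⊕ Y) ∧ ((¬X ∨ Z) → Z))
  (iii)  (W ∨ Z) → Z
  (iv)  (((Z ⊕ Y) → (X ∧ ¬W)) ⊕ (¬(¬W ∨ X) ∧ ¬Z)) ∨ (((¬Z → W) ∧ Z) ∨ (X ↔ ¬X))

iv

(i): at (0,0,0,0) it gives 0, but G = 1 — eliminated.
(ii): at (0,0,0,0) it gives 0, but G = 1 — eliminated.
(iii): at (0,1,0,0) it gives 1, but G = 0 — eliminated.
That leaves (iv). Evaluating it on every row reproduces the table of G exactly.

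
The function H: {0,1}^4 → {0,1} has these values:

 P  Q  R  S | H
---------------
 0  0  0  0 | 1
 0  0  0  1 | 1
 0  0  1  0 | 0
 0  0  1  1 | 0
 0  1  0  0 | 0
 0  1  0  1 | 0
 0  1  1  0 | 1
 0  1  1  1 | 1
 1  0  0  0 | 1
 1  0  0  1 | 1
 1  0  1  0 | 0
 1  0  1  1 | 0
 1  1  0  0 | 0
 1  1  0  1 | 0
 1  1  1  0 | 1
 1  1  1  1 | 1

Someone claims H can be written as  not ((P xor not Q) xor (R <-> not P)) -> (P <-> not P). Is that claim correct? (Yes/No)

Test each input against both H and the formula:
  P=0, Q=0, R=0, S=0: formula gives 1, H = 1 ✓
  P=0, Q=0, R=0, S=1: formula gives 1, H = 1 ✓
  P=0, Q=0, R=1, S=0: formula gives 0, H = 0 ✓
  P=0, Q=0, R=1, S=1: formula gives 0, H = 0 ✓
  … (the remaining 12 rows also agree.)
No disagreement on any input; they are logically equivalent.

Yes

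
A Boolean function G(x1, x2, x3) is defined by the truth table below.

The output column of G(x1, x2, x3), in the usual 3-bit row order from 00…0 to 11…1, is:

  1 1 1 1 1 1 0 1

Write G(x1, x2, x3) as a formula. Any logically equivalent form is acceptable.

G is 0 on exactly one input, (1,1,0), whose minterm is x1·x2·¬x3. So G is the negation of that single conjunction.

G(x1, x2, x3) = ¬((x1 ∧ x2) ∧ ¬x3)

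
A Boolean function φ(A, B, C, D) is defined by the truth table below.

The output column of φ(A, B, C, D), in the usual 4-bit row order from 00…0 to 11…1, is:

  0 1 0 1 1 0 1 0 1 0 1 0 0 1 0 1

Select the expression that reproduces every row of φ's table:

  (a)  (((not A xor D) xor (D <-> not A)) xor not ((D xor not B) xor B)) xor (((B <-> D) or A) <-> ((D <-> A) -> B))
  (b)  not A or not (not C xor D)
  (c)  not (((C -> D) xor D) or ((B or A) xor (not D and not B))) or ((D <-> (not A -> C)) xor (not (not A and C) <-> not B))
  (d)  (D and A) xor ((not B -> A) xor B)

c

(a) disagrees with φ on (0,0,0,0) (formula → 1, table → 0); rule it out.
(b) disagrees with φ on (0,0,0,0) (formula → 1, table → 0); rule it out.
(d) disagrees with φ on (0,0,0,1) (formula → 0, table → 1); rule it out.
Only (c) survives; checking it on all 16 rows confirms it matches φ.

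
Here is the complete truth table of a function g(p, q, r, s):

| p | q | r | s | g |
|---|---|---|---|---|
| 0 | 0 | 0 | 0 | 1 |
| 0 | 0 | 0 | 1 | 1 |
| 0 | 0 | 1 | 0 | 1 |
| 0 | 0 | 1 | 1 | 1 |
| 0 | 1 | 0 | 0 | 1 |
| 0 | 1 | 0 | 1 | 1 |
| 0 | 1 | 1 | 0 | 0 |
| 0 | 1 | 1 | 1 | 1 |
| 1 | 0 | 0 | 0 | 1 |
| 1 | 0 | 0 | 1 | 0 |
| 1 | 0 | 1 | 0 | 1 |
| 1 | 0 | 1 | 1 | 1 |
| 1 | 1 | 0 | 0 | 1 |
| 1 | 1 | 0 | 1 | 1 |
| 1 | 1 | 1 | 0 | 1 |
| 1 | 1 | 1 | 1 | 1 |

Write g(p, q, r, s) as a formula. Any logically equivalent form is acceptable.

There are just 2 zero rows: (0,1,1,0), (1,0,0,1). Their minterms are ¬p·q·r·¬s, p·¬q·¬r·s; the OR of those covers precisely the 0-outputs, and negating it yields g.

g(p, q, r, s) = not ((((not p and q) and r) and not s) or (((p and not q) and not r) and s))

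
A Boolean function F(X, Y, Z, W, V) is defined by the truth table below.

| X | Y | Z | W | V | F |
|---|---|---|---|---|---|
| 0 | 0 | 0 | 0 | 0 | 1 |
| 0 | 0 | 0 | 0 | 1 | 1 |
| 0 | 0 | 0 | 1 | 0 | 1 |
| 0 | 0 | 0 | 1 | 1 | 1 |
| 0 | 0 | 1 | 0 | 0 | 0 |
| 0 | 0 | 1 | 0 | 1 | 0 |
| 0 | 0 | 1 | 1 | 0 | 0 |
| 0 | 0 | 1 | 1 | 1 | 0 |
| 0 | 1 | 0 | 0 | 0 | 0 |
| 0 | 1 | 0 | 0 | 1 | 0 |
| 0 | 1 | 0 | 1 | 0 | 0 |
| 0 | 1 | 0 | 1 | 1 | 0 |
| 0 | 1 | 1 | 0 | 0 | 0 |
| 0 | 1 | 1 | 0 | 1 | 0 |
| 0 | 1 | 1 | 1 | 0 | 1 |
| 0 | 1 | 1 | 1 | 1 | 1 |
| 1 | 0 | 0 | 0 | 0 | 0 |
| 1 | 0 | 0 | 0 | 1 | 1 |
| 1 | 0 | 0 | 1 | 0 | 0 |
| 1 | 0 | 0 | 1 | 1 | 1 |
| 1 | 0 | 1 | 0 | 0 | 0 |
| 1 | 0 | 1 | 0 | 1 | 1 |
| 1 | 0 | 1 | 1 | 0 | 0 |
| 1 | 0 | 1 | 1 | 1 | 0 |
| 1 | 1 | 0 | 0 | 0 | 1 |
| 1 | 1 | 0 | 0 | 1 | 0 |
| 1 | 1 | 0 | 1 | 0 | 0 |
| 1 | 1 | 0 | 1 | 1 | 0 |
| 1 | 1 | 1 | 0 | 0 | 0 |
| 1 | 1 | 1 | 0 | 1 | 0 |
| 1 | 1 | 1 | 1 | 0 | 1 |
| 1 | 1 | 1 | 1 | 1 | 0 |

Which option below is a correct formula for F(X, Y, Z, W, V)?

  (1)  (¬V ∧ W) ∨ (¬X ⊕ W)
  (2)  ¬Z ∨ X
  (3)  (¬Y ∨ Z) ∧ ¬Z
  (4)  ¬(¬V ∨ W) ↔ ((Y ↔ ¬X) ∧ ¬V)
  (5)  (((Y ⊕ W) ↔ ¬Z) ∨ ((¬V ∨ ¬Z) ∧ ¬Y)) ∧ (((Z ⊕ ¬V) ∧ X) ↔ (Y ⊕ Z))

(1) fails at (0,0,0,1,1): the formula yields 0, F is 1.
(2) fails at (0,1,0,0,0): the formula yields 1, F is 0.
(3) fails at (0,1,1,1,0): the formula yields 0, F is 1.
(4) fails at (0,0,0,0,1): the formula yields 0, F is 1.
Only (5) survives; checking it on all 32 rows confirms it matches F.

5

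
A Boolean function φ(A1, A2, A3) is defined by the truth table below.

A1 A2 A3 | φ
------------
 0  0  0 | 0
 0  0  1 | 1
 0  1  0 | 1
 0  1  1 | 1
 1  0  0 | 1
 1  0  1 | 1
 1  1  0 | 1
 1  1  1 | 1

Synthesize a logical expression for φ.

The output is 1 whenever at least one input is 1 — the OR of all inputs.

φ(A1, A2, A3) = (A1 | A2) | A3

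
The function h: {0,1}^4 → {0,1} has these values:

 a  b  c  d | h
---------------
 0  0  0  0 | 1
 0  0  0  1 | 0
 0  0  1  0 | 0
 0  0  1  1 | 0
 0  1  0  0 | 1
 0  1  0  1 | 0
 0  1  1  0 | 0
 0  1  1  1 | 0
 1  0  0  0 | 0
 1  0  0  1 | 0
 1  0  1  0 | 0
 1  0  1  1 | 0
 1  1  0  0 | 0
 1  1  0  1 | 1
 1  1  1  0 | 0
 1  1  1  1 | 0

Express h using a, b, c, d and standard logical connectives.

Collect the rows where h=1 — (0,0,0,0), (0,1,0,0), (1,1,0,1) — and write one minterm per row: ¬a·¬b·¬c·¬d, ¬a·b·¬c·¬d, a·b·¬c·d. Their union (logical OR) reproduces the table exactly.

h(a, b, c, d) = ((((¬a ∧ ¬b) ∧ ¬c) ∧ ¬d) ∨ (((¬a ∧ b) ∧ ¬c) ∧ ¬d)) ∨ (((a ∧ b) ∧ ¬c) ∧ d)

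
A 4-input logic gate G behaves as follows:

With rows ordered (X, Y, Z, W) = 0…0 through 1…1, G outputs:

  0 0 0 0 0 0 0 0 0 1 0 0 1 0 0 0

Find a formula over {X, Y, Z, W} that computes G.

G=1 on 2 inputs: (1,0,0,1), (1,1,0,0). Reading each as a conjunction of literals (X·¬Y·¬Z·W, X·Y·¬Z·¬W) and taking the OR gives the canonical DNF.

G(X, Y, Z, W) = (((X ∧ ¬Y) ∧ ¬Z) ∧ W) ∨ (((X ∧ Y) ∧ ¬Z) ∧ ¬W)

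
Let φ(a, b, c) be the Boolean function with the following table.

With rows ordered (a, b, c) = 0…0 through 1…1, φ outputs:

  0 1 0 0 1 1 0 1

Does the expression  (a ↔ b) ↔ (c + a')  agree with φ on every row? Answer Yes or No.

Test each input against both φ and the formula:
  a=0, b=0, c=0: formula gives 1, but φ = 0 ✗
A single disagreement suffices: at (0,0,0) they differ, so the formula does not compute φ.

No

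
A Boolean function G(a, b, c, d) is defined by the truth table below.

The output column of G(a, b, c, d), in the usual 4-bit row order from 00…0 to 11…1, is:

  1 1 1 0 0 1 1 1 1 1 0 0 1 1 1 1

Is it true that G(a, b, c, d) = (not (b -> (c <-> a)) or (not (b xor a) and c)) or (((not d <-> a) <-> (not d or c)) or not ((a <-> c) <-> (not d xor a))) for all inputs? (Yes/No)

No

Check the formula against G row by row:
  a=0, b=0, c=0, d=0: formula gives 0, but G = 1 ✗
Since they disagree at (0,0,0,0), the expression is not a correct formula for G.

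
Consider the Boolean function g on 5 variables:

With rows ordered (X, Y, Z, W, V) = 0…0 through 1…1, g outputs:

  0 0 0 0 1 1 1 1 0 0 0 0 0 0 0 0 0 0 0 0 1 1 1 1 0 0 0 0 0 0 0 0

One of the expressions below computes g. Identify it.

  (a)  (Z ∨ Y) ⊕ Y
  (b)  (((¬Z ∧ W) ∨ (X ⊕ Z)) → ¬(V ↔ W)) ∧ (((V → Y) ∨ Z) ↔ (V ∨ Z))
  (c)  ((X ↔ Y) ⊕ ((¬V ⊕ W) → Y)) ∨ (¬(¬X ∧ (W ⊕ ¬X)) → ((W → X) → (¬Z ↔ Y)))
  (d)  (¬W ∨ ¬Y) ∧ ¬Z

a

(b) fails at (0,0,1,0,0): the formula yields 0, g is 1.
(c) fails at (0,0,0,0,0): the formula yields 1, g is 0.
(d) fails at (0,0,0,0,0): the formula yields 1, g is 0.
(a) is the remaining candidate, and it agrees with g on all 32 inputs.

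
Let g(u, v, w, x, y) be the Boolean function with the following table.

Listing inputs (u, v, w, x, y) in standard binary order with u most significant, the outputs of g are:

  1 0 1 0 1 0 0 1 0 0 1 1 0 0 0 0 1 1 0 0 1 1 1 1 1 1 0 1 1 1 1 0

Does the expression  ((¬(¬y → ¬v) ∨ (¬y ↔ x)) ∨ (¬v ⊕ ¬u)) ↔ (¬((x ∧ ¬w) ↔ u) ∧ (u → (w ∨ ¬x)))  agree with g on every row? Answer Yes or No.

Evaluate ((¬(¬y → ¬v) ∨ (¬y ↔ x)) ∨ (¬v ⊕ ¬u)) ↔ (¬((x ∧ ¬w) ↔ u) ∧ (u → (w ∨ ¬x))) on each row and compare to g:
  u=0, v=0, w=0, x=0, y=0: formula gives 1, g = 1 ✓
  u=0, v=0, w=0, x=0, y=1: formula gives 0, g = 0 ✓
  u=0, v=0, w=0, x=1, y=0: formula gives 1, g = 1 ✓
  u=0, v=0, w=0, x=1, y=1: formula gives 0, g = 0 ✓
  … (the remaining 28 rows also agree.)
Every row agrees, so the formula is equivalent.

Yes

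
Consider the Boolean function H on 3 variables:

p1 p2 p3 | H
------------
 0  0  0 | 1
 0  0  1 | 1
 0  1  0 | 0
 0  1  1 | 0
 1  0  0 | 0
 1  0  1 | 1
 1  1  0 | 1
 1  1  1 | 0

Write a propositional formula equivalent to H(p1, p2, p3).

H(p1, p2, p3) = ((((NOT p1 AND NOT p2) AND NOT p3) OR ((NOT p1 AND NOT p2) AND p3)) OR ((p1 AND NOT p2) AND p3)) OR ((p1 AND p2) AND NOT p3)

The 1-rows are (0,0,0), (0,0,1), (1,0,1), (1,1,0). Each contributes one minterm — ¬p1·¬p2·¬p3; ¬p1·¬p2·p3; p1·¬p2·p3; p1·p2·¬p3 — and their disjunction is a sum-of-products form of H.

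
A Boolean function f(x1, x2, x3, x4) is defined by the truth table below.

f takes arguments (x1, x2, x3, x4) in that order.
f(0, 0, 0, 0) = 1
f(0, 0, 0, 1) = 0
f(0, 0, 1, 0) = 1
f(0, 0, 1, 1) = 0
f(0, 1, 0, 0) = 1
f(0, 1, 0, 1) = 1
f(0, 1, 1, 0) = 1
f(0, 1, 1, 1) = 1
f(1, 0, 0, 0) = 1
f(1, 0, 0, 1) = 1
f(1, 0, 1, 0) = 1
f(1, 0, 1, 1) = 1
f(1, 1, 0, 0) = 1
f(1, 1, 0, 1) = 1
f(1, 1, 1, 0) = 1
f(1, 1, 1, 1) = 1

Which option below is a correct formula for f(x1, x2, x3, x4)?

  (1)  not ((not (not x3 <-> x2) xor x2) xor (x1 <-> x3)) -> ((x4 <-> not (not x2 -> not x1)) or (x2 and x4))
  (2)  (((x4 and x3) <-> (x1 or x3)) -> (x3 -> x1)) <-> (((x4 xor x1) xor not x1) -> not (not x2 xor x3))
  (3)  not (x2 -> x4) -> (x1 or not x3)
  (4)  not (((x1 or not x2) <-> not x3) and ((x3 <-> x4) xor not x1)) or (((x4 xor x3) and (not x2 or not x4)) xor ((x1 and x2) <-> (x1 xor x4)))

(2) fails at (0,0,0,0): the formula yields 0, f is 1.
(3) fails at (0,0,0,1): the formula yields 1, f is 0.
(4) fails at (0,0,0,1): the formula yields 1, f is 0.
That leaves (1). Evaluating it on every row reproduces the table of f exactly.

1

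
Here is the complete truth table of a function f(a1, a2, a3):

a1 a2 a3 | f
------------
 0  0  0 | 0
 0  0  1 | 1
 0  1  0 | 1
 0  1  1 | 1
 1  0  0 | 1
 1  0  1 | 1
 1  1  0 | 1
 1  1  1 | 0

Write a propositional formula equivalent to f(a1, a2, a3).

The 0-rows are (0,0,0), (1,1,1). Take each as a conjunction (¬a1·¬a2·¬a3, a1·a2·a3), form their disjunction, and complement — that gives a formula that is 1 everywhere f is.

f(a1, a2, a3) = not (((not a1 and not a2) and not a3) or ((a1 and a2) and a3))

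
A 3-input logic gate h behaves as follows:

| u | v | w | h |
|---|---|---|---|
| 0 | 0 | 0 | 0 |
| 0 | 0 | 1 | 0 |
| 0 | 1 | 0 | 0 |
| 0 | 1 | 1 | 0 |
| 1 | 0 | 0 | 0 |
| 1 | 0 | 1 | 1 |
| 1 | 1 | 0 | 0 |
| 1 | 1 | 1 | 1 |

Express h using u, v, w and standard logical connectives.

h(u, v, w) = ((u AND NOT v) AND w) OR ((u AND v) AND w)

Collect the rows where h=1 — (1,0,1), (1,1,1) — and write one minterm per row: u·¬v·w, u·v·w. Their union (logical OR) reproduces the table exactly.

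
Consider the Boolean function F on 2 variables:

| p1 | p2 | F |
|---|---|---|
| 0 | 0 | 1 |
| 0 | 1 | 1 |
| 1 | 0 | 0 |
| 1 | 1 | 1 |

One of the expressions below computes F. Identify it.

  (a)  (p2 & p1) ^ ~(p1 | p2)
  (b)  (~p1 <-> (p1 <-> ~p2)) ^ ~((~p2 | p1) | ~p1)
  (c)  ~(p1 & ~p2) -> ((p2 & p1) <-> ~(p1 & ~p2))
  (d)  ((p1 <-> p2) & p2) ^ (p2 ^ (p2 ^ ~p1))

d

(a) disagrees with F on (0,1) (formula → 0, table → 1); rule it out.
(b) disagrees with F on (0,0) (formula → 0, table → 1); rule it out.
(c) disagrees with F on (0,0) (formula → 0, table → 1); rule it out.
Only (d) survives; checking it on all 4 rows confirms it matches F.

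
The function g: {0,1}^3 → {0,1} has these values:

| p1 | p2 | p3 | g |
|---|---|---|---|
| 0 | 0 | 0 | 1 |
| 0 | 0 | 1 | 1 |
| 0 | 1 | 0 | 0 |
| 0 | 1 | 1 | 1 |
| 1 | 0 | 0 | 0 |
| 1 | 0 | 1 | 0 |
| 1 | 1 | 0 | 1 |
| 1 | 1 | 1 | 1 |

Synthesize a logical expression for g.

g(p1, p2, p3) = ((((p1' · p2) · p3') + ((p1 · p2') · p3')) + ((p1 · p2') · p3))'

g is 0 on only 3 rows — (0,1,0), (1,0,0), (1,0,1). Writing each as a minterm (¬p1·p2·¬p3, p1·¬p2·¬p3, p1·¬p2·p3) and OR-ing them characterizes exactly where g=0, so g is the negation of that disjunction.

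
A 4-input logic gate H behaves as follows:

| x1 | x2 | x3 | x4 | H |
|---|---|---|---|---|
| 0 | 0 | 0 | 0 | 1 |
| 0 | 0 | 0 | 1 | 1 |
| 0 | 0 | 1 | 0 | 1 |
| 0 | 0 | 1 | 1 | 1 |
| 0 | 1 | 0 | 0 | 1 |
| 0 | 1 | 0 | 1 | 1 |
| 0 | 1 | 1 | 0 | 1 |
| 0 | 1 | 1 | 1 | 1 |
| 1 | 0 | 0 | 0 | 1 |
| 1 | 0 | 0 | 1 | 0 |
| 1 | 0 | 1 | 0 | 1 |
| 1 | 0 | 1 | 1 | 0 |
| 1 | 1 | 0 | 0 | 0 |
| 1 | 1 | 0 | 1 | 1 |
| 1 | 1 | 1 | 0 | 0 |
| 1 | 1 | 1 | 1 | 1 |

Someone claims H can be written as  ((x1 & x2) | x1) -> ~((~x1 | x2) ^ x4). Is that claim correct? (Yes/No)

Yes

Check the formula against H row by row:
  x1=0, x2=0, x3=0, x4=0: formula gives 1, H = 1 ✓
  x1=0, x2=0, x3=0, x4=1: formula gives 1, H = 1 ✓
  x1=0, x2=0, x3=1, x4=0: formula gives 1, H = 1 ✓
  x1=0, x2=0, x3=1, x4=1: formula gives 1, H = 1 ✓
  … (the remaining 12 rows also agree.)
Every row agrees, so the formula is equivalent.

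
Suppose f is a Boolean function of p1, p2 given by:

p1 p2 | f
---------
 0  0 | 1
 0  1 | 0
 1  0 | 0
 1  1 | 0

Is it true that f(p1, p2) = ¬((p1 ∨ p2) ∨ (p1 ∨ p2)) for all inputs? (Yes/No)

Yes

Evaluate ¬((p1 ∨ p2) ∨ (p1 ∨ p2)) on each row and compare to f:
  p1=0, p2=0: formula gives 1, f = 1 ✓
  p1=0, p2=1: formula gives 0, f = 0 ✓
  p1=1, p2=0: formula gives 0, f = 0 ✓
  p1=1, p2=1: formula gives 0, f = 0 ✓
Every row agrees, so the formula is equivalent.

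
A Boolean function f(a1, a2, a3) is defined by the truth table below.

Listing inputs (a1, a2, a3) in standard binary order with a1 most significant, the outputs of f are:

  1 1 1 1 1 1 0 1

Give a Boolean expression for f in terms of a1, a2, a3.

f(a1, a2, a3) = ¬((a1 ∧ a2) ∧ ¬a3)

f is 0 on exactly one input, (1,1,0), whose minterm is a1·a2·¬a3. So f is the negation of that single conjunction.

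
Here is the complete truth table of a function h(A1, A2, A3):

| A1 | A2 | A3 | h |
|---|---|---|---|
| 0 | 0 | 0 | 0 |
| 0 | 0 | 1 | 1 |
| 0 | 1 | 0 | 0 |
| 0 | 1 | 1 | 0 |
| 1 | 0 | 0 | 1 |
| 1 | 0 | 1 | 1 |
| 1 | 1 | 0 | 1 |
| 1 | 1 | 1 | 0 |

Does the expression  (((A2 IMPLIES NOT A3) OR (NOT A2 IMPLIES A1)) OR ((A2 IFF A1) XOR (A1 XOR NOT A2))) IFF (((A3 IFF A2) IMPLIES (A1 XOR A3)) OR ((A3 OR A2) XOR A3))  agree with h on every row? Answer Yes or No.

No

Evaluate (((A2 IMPLIES NOT A3) OR (NOT A2 IMPLIES A1)) OR ((A2 IFF A1) XOR (A1 XOR NOT A2))) IFF (((A3 IFF A2) IMPLIES (A1 XOR A3)) OR ((A3 OR A2) XOR A3)) on each row and compare to h:
  A1=0, A2=0, A3=0: formula gives 0, h = 0 ✓
  A1=0, A2=0, A3=1: formula gives 1, h = 1 ✓
  A1=0, A2=1, A3=0: formula gives 1, but h = 0 ✗
Since they disagree at (0,1,0), the expression is not a correct formula for h.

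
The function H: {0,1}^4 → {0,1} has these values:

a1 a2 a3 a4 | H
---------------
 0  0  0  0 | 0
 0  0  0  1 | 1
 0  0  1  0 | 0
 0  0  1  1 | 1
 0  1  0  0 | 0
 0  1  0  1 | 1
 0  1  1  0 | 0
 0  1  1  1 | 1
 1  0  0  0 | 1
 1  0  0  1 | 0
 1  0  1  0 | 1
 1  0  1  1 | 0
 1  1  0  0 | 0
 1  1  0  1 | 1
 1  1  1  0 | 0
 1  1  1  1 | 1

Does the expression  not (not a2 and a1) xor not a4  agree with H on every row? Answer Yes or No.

Check the formula against H row by row:
  a1=0, a2=0, a3=0, a4=0: formula gives 0, H = 0 ✓
  a1=0, a2=0, a3=0, a4=1: formula gives 1, H = 1 ✓
  a1=0, a2=0, a3=1, a4=0: formula gives 0, H = 0 ✓
  a1=0, a2=0, a3=1, a4=1: formula gives 1, H = 1 ✓
  …and likewise for the remaining 12 rows.
Every row agrees, so the formula is equivalent.

Yes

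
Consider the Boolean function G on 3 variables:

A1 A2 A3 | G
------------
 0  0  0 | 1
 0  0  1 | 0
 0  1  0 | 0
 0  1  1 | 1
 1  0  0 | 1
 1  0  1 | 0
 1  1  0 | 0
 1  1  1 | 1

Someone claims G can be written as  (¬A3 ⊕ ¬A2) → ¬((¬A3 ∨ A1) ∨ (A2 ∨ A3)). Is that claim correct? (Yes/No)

Yes

Evaluate (¬A3 ⊕ ¬A2) → ¬((¬A3 ∨ A1) ∨ (A2 ∨ A3)) on each row and compare to G:
  A1=0, A2=0, A3=0: formula gives 1, G = 1 ✓
  A1=0, A2=0, A3=1: formula gives 0, G = 0 ✓
  A1=0, A2=1, A3=0: formula gives 0, G = 0 ✓
  A1=0, A2=1, A3=1: formula gives 1, G = 1 ✓
  A1=1, A2=0, A3=0: formula gives 1, G = 1 ✓
  …and likewise for the remaining 3 rows.
All 8 rows match — the expression computes G exactly.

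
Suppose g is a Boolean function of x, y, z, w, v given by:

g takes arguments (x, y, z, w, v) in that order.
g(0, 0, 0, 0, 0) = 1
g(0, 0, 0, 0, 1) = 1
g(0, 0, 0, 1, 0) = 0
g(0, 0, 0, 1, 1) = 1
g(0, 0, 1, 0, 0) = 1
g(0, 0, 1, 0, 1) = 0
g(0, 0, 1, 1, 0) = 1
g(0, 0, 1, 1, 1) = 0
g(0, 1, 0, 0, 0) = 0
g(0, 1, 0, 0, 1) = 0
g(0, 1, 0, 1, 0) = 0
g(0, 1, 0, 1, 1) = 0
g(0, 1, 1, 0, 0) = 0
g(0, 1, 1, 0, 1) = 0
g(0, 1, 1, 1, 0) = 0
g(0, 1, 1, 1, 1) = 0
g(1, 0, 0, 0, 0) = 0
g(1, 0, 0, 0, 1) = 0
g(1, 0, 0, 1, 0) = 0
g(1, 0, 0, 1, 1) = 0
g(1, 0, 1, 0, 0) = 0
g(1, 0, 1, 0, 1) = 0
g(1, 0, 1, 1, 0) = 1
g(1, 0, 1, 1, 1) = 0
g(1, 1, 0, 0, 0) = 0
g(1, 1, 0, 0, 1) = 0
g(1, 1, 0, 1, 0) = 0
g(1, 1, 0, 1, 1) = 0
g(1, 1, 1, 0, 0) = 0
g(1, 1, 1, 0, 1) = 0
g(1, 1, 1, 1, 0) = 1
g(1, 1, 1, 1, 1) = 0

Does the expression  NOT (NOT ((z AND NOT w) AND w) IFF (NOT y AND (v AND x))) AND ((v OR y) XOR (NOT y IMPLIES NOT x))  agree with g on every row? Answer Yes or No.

No

Test each input against both g and the formula:
  x=0, y=0, z=0, w=0, v=0: formula gives 1, g = 1 ✓
  x=0, y=0, z=0, w=0, v=1: formula gives 0, but g = 1 ✗
A single disagreement suffices: at (0,0,0,0,1) they differ, so the formula does not compute g.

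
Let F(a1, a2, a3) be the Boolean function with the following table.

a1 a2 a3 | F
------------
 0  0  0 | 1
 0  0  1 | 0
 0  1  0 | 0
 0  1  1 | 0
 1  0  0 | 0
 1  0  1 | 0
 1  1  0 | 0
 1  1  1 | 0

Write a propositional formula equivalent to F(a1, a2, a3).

F(a1, a2, a3) = not ((a1 or a2) or a3)

The output is 1 only when every input is 0 — NOR of all inputs.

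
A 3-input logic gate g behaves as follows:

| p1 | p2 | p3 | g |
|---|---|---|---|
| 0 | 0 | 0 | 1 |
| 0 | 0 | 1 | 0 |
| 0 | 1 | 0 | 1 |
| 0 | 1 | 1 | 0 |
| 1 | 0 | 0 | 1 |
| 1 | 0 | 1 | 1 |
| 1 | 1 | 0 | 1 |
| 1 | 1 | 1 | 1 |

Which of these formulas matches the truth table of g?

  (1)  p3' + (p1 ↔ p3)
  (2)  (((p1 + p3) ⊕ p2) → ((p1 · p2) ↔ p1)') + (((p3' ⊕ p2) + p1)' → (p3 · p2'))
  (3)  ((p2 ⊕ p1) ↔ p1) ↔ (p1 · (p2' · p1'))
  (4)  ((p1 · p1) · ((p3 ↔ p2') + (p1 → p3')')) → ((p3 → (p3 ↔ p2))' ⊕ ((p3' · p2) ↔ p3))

1

(2) disagrees with g on (0,0,1) (formula → 1, table → 0); rule it out.
(3) disagrees with g on (0,0,0) (formula → 0, table → 1); rule it out.
(4) disagrees with g on (0,0,1) (formula → 1, table → 0); rule it out.
(1) is the remaining candidate, and it agrees with g on all 8 inputs.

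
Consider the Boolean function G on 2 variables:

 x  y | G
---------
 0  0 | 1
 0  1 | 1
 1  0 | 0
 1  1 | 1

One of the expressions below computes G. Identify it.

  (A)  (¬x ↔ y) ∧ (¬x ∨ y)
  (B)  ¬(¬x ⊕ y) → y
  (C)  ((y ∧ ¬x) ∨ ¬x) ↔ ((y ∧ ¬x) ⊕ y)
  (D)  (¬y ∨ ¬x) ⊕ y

B

(A): at (0,0) it gives 0, but G = 1 — eliminated.
(C): at (0,0) it gives 0, but G = 1 — eliminated.
(D): at (0,1) it gives 0, but G = 1 — eliminated.
(B) is the remaining candidate, and it agrees with G on all 4 inputs.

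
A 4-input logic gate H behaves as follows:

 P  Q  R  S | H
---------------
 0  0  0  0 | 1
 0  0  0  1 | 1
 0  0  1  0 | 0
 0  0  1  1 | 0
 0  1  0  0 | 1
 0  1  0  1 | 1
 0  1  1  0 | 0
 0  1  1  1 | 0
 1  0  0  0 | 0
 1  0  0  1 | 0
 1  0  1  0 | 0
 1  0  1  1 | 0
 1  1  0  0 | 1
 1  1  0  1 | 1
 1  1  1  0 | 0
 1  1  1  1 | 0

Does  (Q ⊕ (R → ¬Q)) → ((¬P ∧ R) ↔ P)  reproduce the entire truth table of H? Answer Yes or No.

Yes

Check the formula against H row by row:
  P=0, Q=0, R=0, S=0: formula gives 1, H = 1 ✓
  P=0, Q=0, R=0, S=1: formula gives 1, H = 1 ✓
  P=0, Q=0, R=1, S=0: formula gives 0, H = 0 ✓
  P=0, Q=0, R=1, S=1: formula gives 0, H = 0 ✓
  …and likewise for the remaining 12 rows.
All 16 rows match — the expression computes H exactly.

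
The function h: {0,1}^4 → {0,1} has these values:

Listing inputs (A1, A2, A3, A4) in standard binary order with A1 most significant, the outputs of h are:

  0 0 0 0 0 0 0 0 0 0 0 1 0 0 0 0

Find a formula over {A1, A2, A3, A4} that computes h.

Only row (1,0,1,1) gives 1. That row's minterm A1·¬A2·A3·A4 is h directly.

h(A1, A2, A3, A4) = ((A1 & ~A2) & A3) & A4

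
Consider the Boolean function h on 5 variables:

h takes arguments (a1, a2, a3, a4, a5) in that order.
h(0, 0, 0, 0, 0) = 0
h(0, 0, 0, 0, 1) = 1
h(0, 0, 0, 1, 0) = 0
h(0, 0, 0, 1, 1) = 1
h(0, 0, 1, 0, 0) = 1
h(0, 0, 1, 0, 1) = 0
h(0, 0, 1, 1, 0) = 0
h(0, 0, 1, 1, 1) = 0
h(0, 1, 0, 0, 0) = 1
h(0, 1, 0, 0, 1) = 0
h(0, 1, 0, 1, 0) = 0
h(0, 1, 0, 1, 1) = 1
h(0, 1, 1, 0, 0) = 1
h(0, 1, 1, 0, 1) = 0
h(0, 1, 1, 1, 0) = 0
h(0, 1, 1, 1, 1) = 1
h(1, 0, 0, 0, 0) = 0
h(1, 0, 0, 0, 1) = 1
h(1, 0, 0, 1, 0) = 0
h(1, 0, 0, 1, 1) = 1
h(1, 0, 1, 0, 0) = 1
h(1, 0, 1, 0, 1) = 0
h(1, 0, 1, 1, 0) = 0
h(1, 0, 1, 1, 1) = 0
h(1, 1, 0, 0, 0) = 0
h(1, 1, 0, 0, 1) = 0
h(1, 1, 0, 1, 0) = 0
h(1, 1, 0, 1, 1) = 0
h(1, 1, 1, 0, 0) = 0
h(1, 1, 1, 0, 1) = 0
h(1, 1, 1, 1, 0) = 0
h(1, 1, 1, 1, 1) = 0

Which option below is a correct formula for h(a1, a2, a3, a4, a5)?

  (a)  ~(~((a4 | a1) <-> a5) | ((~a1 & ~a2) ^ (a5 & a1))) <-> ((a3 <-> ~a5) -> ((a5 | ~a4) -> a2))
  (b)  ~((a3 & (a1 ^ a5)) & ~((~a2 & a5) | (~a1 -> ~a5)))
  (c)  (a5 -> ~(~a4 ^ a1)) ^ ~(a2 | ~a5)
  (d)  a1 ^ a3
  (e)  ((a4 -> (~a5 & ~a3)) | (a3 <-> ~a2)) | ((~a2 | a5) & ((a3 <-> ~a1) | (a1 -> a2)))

(b): at (0,0,0,0,0) it gives 1, but h = 0 — eliminated.
(c): at (0,0,0,0,0) it gives 1, but h = 0 — eliminated.
(d): at (0,0,0,0,1) it gives 0, but h = 1 — eliminated.
(e): at (0,0,0,0,0) it gives 1, but h = 0 — eliminated.
Only (a) survives; checking it on all 32 rows confirms it matches h.

a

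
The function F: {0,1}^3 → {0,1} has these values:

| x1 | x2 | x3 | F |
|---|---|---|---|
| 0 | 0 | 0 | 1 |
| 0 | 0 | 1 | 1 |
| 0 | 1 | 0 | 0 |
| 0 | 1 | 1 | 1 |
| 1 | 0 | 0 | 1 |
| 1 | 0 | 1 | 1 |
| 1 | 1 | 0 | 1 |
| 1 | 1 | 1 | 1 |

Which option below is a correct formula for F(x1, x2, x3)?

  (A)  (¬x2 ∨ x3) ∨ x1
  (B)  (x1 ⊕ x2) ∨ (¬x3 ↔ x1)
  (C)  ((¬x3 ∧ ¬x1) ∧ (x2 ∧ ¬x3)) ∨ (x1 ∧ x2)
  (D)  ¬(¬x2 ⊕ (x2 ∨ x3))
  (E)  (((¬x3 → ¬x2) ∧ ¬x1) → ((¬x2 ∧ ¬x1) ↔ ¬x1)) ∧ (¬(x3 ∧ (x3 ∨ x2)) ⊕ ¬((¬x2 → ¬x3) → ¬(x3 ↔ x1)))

A

(B) fails at (0,0,0): the formula yields 0, F is 1.
(C) fails at (0,0,0): the formula yields 0, F is 1.
(D) fails at (0,0,0): the formula yields 0, F is 1.
(E) fails at (0,0,0): the formula yields 0, F is 1.
Only (A) survives; checking it on all 8 rows confirms it matches F.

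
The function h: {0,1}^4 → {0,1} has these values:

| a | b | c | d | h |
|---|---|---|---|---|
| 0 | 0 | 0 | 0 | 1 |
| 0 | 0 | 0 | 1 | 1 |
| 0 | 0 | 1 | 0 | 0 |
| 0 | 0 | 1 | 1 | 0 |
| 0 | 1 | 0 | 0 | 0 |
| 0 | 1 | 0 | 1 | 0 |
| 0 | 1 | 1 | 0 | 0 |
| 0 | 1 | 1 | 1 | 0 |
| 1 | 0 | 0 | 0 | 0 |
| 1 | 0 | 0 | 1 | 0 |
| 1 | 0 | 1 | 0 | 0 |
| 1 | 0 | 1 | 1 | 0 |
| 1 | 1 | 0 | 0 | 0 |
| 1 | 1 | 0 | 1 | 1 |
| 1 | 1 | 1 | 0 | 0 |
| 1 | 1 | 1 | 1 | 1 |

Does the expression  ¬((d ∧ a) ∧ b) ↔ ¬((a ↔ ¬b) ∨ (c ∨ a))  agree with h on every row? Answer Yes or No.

Test each input against both h and the formula:
  a=0, b=0, c=0, d=0: formula gives 1, h = 1 ✓
  a=0, b=0, c=0, d=1: formula gives 1, h = 1 ✓
  a=0, b=0, c=1, d=0: formula gives 0, h = 0 ✓
  a=0, b=0, c=1, d=1: formula gives 0, h = 0 ✓
  …and likewise for the remaining 12 rows.
No disagreement on any input; they are logically equivalent.

Yes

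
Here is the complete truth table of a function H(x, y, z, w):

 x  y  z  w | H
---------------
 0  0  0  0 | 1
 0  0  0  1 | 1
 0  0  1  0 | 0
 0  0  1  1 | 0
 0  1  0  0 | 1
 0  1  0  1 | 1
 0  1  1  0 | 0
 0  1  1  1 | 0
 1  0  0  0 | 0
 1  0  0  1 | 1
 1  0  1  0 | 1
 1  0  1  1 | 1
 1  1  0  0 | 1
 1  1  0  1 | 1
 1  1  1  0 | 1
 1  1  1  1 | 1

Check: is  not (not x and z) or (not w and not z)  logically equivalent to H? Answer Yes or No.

No

Evaluate not (not x and z) or (not w and not z) on each row and compare to H:
  x=0, y=0, z=0, w=0: formula gives 1, H = 1 ✓
  x=0, y=0, z=0, w=1: formula gives 1, H = 1 ✓
  x=0, y=0, z=1, w=0: formula gives 0, H = 0 ✓
  x=0, y=0, z=1, w=1: formula gives 0, H = 0 ✓
  …
  x=1, y=0, z=0, w=0: formula gives 1, but H = 0 ✗
Row (1,0,0,0) is a counterexample, so the formula is not equivalent to H.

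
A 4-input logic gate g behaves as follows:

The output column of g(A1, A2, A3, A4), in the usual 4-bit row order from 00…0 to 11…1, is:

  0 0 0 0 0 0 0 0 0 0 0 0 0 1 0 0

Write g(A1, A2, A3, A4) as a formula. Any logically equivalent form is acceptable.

g(A1, A2, A3, A4) = ((A1 and A2) and not A3) and A4

Only row (1,1,0,1) gives 1. That row's minterm A1·A2·¬A3·A4 is g directly.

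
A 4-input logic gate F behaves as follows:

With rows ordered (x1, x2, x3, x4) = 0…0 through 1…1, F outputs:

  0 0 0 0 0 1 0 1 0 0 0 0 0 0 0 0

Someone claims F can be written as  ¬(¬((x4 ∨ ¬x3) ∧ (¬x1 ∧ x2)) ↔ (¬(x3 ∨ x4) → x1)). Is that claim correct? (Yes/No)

No

Evaluate ¬(¬((x4 ∨ ¬x3) ∧ (¬x1 ∧ x2)) ↔ (¬(x3 ∨ x4) → x1)) on each row and compare to F:
  x1=0, x2=0, x3=0, x4=0: formula gives 1, but F = 0 ✗
A single disagreement suffices: at (0,0,0,0) they differ, so the formula does not compute F.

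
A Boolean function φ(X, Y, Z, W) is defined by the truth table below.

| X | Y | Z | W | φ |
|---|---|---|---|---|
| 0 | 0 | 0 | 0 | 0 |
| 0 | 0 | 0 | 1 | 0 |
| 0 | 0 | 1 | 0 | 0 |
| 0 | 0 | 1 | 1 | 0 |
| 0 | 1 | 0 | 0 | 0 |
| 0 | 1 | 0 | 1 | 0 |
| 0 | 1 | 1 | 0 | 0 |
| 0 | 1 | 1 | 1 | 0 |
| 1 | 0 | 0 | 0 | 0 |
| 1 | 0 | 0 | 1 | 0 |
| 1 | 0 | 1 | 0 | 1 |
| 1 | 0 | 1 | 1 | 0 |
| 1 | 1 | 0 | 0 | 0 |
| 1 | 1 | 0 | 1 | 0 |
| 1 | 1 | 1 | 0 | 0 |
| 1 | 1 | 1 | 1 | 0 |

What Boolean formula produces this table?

φ(X, Y, Z, W) = ((X and not Y) and Z) and not W

φ is 1 on exactly one input, (1,0,1,0), whose minterm is X·¬Y·Z·¬W. So φ is just that conjunction.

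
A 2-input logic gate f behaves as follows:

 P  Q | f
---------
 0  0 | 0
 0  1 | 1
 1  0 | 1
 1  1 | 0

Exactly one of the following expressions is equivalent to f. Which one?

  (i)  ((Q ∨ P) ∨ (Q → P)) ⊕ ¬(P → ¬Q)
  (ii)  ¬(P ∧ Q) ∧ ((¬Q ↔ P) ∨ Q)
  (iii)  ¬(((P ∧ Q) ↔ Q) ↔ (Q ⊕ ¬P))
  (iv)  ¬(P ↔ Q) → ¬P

ii

(i) fails at (0,0): the formula yields 1, f is 0.
(iii) fails at (0,1): the formula yields 0, f is 1.
(iv) fails at (0,0): the formula yields 1, f is 0.
(ii) is the remaining candidate, and it agrees with f on all 4 inputs.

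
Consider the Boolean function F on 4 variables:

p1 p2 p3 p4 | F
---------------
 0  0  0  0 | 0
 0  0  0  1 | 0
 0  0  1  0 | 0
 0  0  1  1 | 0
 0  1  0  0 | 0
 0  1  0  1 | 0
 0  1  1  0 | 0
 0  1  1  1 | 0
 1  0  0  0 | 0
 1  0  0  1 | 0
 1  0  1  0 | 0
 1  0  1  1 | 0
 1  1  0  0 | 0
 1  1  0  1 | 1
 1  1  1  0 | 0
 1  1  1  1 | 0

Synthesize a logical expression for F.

F is 1 on exactly one input, (1,1,0,1), whose minterm is p1·p2·¬p3·p4. So F is just that conjunction.

F(p1, p2, p3, p4) = ((p1 ∧ p2) ∧ ¬p3) ∧ p4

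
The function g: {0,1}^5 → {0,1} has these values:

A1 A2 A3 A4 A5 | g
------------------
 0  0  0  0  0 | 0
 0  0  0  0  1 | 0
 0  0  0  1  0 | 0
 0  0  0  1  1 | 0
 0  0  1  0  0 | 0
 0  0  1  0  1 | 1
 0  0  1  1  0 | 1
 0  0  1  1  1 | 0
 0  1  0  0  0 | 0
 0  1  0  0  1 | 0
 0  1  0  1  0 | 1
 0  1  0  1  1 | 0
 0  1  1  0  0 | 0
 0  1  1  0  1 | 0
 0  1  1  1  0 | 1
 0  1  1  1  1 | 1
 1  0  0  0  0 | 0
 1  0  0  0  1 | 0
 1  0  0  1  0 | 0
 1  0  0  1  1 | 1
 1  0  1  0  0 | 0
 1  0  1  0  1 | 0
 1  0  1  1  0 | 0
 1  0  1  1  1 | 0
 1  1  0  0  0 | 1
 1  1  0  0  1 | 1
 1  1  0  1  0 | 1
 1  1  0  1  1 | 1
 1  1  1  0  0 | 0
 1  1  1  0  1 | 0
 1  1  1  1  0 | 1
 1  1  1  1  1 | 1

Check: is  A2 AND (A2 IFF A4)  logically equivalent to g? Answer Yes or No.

No

Evaluate A2 AND (A2 IFF A4) on each row and compare to g:
  A1=0, A2=0, A3=0, A4=0, A5=0: formula gives 0, g = 0 ✓
  A1=0, A2=0, A3=0, A4=0, A5=1: formula gives 0, g = 0 ✓
  A1=0, A2=0, A3=0, A4=1, A5=0: formula gives 0, g = 0 ✓
  A1=0, A2=0, A3=0, A4=1, A5=1: formula gives 0, g = 0 ✓
  …
  A1=0, A2=0, A3=1, A4=0, A5=1: formula gives 0, but g = 1 ✗
A single disagreement suffices: at (0,0,1,0,1) they differ, so the formula does not compute g.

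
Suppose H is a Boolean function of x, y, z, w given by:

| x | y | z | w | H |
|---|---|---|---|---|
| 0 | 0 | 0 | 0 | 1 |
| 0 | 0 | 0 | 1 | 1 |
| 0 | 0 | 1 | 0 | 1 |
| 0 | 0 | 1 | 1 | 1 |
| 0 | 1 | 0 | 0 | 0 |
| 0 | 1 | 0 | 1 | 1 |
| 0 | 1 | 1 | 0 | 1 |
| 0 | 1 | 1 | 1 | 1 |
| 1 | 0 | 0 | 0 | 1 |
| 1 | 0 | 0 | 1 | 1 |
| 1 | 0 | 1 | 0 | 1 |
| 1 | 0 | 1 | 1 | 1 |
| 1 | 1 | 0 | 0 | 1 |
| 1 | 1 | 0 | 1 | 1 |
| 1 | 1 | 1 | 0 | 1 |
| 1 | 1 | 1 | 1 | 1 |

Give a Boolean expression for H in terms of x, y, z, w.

Only row (0,1,0,0) gives 0. So H is 1 everywhere except there — the complement of the minterm ¬x·y·¬z·¬w.

H(x, y, z, w) = (((x' · y) · z') · w')'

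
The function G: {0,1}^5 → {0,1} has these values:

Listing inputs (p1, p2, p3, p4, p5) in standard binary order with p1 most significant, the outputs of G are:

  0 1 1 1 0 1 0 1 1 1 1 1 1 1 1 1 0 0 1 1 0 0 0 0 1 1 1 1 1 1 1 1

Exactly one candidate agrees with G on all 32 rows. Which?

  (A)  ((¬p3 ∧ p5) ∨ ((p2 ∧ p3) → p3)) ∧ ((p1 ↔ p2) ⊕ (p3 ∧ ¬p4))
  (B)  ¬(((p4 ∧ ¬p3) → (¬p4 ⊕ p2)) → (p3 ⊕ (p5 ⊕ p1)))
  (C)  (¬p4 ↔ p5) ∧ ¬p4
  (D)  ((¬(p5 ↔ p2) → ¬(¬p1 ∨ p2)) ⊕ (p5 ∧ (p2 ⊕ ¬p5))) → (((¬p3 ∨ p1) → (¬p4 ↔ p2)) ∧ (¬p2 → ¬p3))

D

(A) disagrees with G on (0,0,0,0,0) (formula → 1, table → 0); rule it out.
(B) disagrees with G on (0,0,0,0,0) (formula → 1, table → 0); rule it out.
(C) disagrees with G on (0,0,0,1,0) (formula → 0, table → 1); rule it out.
Only (D) survives; checking it on all 32 rows confirms it matches G.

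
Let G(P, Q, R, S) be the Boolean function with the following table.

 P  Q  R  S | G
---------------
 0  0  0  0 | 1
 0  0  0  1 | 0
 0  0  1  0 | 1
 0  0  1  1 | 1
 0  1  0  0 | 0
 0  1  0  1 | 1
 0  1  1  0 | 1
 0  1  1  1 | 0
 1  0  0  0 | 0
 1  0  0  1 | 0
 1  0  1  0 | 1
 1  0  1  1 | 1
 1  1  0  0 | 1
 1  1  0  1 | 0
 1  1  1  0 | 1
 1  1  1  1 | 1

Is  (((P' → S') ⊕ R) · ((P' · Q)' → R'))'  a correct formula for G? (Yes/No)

No

Evaluate (((P' → S') ⊕ R) · ((P' · Q)' → R'))' on each row and compare to G:
  P=0, Q=0, R=0, S=0: formula gives 0, but G = 1 ✗
A single disagreement suffices: at (0,0,0,0) they differ, so the formula does not compute G.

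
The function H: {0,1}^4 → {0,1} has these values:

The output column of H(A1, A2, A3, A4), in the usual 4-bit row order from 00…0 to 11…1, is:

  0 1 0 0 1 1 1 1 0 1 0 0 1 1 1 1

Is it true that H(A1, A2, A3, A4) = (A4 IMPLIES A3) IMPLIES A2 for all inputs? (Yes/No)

Yes

Test each input against both H and the formula:
  A1=0, A2=0, A3=0, A4=0: formula gives 0, H = 0 ✓
  A1=0, A2=0, A3=0, A4=1: formula gives 1, H = 1 ✓
  A1=0, A2=0, A3=1, A4=0: formula gives 0, H = 0 ✓
  A1=0, A2=0, A3=1, A4=1: formula gives 0, H = 0 ✓
  … (the remaining 12 rows also agree.)
All 16 rows match — the expression computes H exactly.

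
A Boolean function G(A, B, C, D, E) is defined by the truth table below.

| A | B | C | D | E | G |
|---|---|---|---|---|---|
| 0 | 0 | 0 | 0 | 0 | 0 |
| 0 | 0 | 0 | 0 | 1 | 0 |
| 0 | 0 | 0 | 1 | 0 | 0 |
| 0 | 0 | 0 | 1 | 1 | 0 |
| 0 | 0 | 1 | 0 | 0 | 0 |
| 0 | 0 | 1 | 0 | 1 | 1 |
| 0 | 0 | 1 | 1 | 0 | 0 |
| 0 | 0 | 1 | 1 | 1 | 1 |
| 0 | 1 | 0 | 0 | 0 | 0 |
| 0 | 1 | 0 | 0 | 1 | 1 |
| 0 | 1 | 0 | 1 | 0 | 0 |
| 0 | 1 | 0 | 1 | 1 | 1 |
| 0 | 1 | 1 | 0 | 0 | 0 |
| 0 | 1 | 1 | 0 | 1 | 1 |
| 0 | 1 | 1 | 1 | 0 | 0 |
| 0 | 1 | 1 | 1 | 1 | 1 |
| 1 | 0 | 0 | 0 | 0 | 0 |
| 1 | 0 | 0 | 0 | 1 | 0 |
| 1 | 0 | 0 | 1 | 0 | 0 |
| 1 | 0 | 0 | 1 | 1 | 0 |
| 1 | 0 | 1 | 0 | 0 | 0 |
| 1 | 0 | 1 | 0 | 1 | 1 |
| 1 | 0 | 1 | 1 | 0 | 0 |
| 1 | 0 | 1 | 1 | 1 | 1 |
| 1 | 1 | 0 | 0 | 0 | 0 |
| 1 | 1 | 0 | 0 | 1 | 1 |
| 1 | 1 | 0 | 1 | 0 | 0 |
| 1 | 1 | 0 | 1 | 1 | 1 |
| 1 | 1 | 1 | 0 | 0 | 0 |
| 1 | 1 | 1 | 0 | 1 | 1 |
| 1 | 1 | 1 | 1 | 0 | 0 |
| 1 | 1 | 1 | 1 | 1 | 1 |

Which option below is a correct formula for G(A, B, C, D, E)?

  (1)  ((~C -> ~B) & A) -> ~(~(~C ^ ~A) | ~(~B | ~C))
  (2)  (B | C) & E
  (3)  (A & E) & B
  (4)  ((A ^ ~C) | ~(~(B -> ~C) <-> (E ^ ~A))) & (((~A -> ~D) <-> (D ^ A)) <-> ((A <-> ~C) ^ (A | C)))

2

(1) disagrees with G on (0,0,0,0,0) (formula → 1, table → 0); rule it out.
(3) disagrees with G on (0,0,1,0,1) (formula → 0, table → 1); rule it out.
(4) disagrees with G on (0,0,0,0,0) (formula → 1, table → 0); rule it out.
That leaves (2). Evaluating it on every row reproduces the table of G exactly.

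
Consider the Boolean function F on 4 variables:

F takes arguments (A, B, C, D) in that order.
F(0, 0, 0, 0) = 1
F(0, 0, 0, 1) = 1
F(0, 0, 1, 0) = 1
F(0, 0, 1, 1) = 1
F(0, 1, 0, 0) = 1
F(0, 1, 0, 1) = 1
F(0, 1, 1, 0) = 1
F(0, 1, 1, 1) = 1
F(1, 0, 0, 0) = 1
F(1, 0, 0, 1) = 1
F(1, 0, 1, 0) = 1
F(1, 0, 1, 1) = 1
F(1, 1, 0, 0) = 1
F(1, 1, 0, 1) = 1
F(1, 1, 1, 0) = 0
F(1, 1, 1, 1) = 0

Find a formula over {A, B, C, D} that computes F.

F(A, B, C, D) = ~((((A & B) & C) & ~D) | (((A & B) & C) & D))

F is 0 on only 2 rows — (1,1,1,0), (1,1,1,1). Writing each as a minterm (A·B·C·¬D, A·B·C·D) and OR-ing them characterizes exactly where F=0, so F is the negation of that disjunction.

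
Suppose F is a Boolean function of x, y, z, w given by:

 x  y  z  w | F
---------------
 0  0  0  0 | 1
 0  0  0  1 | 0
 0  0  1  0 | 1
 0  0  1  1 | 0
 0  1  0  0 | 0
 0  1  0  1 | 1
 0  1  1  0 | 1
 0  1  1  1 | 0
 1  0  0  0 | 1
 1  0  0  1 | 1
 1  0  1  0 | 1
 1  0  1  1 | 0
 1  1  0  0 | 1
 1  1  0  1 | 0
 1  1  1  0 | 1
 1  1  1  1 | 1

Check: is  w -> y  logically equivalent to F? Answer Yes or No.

Evaluate w -> y on each row and compare to F:
  x=0, y=0, z=0, w=0: formula gives 1, F = 1 ✓
  x=0, y=0, z=0, w=1: formula gives 0, F = 0 ✓
  x=0, y=0, z=1, w=0: formula gives 1, F = 1 ✓
  x=0, y=0, z=1, w=1: formula gives 0, F = 0 ✓
  x=0, y=1, z=0, w=0: formula gives 1, but F = 0 ✗
Row (0,1,0,0) is a counterexample, so the formula is not equivalent to F.

No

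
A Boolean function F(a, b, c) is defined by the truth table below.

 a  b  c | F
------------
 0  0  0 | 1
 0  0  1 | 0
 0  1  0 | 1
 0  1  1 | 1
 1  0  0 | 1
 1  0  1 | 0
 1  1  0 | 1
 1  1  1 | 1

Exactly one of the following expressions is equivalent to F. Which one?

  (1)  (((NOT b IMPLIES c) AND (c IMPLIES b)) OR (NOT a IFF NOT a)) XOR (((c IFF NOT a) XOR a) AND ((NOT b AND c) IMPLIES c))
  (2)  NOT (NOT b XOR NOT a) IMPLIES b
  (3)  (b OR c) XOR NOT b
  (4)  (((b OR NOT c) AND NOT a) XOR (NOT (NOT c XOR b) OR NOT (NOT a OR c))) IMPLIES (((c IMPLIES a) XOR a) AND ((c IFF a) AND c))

3

(1) fails at (0,1,1): the formula yields 0, F is 1.
(2) fails at (0,0,0): the formula yields 0, F is 1.
(4) fails at (0,0,0): the formula yields 0, F is 1.
Only (3) survives; checking it on all 8 rows confirms it matches F.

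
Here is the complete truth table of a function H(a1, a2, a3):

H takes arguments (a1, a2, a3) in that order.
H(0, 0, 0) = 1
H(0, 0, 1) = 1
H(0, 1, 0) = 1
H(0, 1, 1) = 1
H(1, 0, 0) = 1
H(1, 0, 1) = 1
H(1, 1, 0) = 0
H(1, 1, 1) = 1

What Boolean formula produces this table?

H is 0 on exactly one input, (1,1,0), whose minterm is a1·a2·¬a3. So H is the negation of that single conjunction.

H(a1, a2, a3) = ~((a1 & a2) & ~a3)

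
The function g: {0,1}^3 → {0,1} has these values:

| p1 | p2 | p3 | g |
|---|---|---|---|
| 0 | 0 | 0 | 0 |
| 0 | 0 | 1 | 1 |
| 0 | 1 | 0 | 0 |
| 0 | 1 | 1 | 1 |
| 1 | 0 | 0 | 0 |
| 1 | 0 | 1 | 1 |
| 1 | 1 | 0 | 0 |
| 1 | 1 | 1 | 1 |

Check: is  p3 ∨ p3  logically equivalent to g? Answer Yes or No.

Yes

Evaluate p3 ∨ p3 on each row and compare to g:
  p1=0, p2=0, p3=0: formula gives 0, g = 0 ✓
  p1=0, p2=0, p3=1: formula gives 1, g = 1 ✓
  p1=0, p2=1, p3=0: formula gives 0, g = 0 ✓
  p1=0, p2=1, p3=1: formula gives 1, g = 1 ✓
  p1=1, p2=0, p3=0: formula gives 0, g = 0 ✓
  …and likewise for the remaining 3 rows.
Every row agrees, so the formula is equivalent.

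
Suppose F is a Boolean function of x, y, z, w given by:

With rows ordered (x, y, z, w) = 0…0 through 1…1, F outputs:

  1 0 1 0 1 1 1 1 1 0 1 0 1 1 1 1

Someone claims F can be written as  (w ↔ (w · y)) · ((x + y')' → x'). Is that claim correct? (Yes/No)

Yes

Evaluate (w ↔ (w · y)) · ((x + y')' → x') on each row and compare to F:
  x=0, y=0, z=0, w=0: formula gives 1, F = 1 ✓
  x=0, y=0, z=0, w=1: formula gives 0, F = 0 ✓
  x=0, y=0, z=1, w=0: formula gives 1, F = 1 ✓
  x=0, y=0, z=1, w=1: formula gives 0, F = 0 ✓
  …and likewise for the remaining 12 rows.
All 16 rows match — the expression computes F exactly.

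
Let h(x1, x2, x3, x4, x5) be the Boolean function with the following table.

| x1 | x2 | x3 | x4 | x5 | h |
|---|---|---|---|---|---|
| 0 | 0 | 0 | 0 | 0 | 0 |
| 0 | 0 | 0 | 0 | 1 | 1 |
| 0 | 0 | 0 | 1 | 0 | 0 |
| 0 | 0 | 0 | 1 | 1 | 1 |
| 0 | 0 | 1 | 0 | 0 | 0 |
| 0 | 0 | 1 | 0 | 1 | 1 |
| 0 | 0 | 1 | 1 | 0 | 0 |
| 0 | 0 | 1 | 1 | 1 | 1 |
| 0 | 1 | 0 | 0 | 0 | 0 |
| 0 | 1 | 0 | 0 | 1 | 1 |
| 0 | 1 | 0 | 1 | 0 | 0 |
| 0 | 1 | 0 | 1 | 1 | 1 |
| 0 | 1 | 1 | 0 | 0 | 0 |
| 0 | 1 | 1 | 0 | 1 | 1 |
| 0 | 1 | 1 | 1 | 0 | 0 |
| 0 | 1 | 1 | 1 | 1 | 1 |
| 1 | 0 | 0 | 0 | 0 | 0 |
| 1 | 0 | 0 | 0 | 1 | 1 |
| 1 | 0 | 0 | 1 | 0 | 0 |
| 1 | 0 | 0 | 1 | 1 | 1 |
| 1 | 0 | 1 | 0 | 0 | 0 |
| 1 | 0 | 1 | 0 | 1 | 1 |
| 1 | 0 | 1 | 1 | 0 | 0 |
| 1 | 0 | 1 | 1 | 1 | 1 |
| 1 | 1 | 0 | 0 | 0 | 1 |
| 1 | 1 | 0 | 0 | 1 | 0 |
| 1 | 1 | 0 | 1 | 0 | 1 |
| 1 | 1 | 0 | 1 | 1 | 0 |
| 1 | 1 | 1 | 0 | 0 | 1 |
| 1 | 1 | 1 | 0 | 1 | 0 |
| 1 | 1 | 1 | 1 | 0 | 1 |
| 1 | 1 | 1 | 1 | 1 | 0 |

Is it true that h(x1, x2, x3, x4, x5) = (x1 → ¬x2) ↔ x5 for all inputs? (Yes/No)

Yes

Check the formula against h row by row:
  x1=0, x2=0, x3=0, x4=0, x5=0: formula gives 0, h = 0 ✓
  x1=0, x2=0, x3=0, x4=0, x5=1: formula gives 1, h = 1 ✓
  x1=0, x2=0, x3=0, x4=1, x5=0: formula gives 0, h = 0 ✓
  x1=0, x2=0, x3=0, x4=1, x5=1: formula gives 1, h = 1 ✓
  …and likewise for the remaining 28 rows.
Every row agrees, so the formula is equivalent.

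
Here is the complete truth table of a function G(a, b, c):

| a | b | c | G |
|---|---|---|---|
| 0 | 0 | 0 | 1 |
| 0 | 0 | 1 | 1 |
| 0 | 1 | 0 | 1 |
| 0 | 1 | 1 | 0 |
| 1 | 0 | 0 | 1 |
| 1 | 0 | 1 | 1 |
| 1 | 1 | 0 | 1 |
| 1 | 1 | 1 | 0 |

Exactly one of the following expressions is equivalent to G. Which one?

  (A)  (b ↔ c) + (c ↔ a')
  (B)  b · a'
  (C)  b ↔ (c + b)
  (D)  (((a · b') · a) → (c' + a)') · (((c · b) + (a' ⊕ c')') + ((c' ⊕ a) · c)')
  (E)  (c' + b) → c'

(A) fails at (0,1,0): the formula yields 0, G is 1.
(B) fails at (0,0,0): the formula yields 0, G is 1.
(C) fails at (0,0,1): the formula yields 0, G is 1.
(D) fails at (0,1,1): the formula yields 1, G is 0.
Only (E) survives; checking it on all 8 rows confirms it matches G.

E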